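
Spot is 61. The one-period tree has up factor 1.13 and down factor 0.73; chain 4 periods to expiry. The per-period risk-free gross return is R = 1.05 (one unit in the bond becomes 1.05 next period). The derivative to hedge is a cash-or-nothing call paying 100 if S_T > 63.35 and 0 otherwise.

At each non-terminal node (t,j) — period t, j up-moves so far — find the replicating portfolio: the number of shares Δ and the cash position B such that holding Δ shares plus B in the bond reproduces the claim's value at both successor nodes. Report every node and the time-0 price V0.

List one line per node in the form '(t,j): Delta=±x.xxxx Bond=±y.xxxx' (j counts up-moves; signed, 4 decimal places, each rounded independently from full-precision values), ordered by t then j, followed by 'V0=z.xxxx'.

Risk-neutral probability p* = (R−d)/(u−d) = (1.05−0.73)/(1.13−0.73) = 0.8000.
Payoff layer (t=4): V(4,0)=0.0000, V(4,1)=0.0000, V(4,2)=0.0000, V(4,3)=100.0000, V(4,4)=100.0000
(3,0): S=23.7300. Δ = (V_up−V_dn)/(S_up−S_dn) = (0.0000−0.0000)/(26.8149−17.3229) = 0.0000. V = [p*·0.0000 + (1−p*)·0.0000]/1.05 = 0.0000. B = V − Δ·S = 0.0000.
(3,1): S=36.7328. Δ = (V_up−V_dn)/(S_up−S_dn) = (0.0000−0.0000)/(41.5081−26.8149) = 0.0000. V = [p*·0.0000 + (1−p*)·0.0000]/1.05 = 0.0000. B = V − Δ·S = 0.0000.
(3,2): S=56.8604. Δ = (V_up−V_dn)/(S_up−S_dn) = (100.0000−0.0000)/(64.2522−41.5081) = 4.3967. V = [p*·100.0000 + (1−p*)·0.0000]/1.05 = 76.1905. B = V − Δ·S = -173.8095.
(3,3): S=88.0167. Δ = (V_up−V_dn)/(S_up−S_dn) = (100.0000−100.0000)/(99.4589−64.2522) = 0.0000. V = [p*·100.0000 + (1−p*)·100.0000]/1.05 = 95.2381. B = V − Δ·S = 95.2381.
(2,0): S=32.5069. Δ = (V_up−V_dn)/(S_up−S_dn) = (0.0000−0.0000)/(36.7328−23.7300) = 0.0000. V = [p*·0.0000 + (1−p*)·0.0000]/1.05 = 0.0000. B = V − Δ·S = 0.0000.
(2,1): S=50.3189. Δ = (V_up−V_dn)/(S_up−S_dn) = (76.1905−0.0000)/(56.8604−36.7328) = 3.7854. V = [p*·76.1905 + (1−p*)·0.0000]/1.05 = 58.0499. B = V − Δ·S = -132.4263.
(2,2): S=77.8909. Δ = (V_up−V_dn)/(S_up−S_dn) = (95.2381−76.1905)/(88.0167−56.8604) = 0.6114. V = [p*·95.2381 + (1−p*)·76.1905]/1.05 = 87.0748. B = V − Δ·S = 39.4558.
(1,0): S=44.5300. Δ = (V_up−V_dn)/(S_up−S_dn) = (58.0499−0.0000)/(50.3189−32.5069) = 3.2590. V = [p*·58.0499 + (1−p*)·0.0000]/1.05 = 44.2285. B = V − Δ·S = -100.8962.
(1,1): S=68.9300. Δ = (V_up−V_dn)/(S_up−S_dn) = (87.0748−58.0499)/(77.8909−50.3189) = 1.0527. V = [p*·87.0748 + (1−p*)·58.0499]/1.05 = 77.3998. B = V − Δ·S = 4.8375.
(0,0): S=61.0000. Δ = (V_up−V_dn)/(S_up−S_dn) = (77.3998−44.2285)/(68.9300−44.5300) = 1.3595. V = [p*·77.3998 + (1−p*)·44.2285]/1.05 = 67.3958. B = V − Δ·S = -15.5326.
Check: Δ(0,0)·S0 + B(0,0) = 67.3958 = V0.

(0,0): Delta=1.3595 Bond=-15.5326
(1,0): Delta=3.2590 Bond=-100.8962
(1,1): Delta=1.0527 Bond=4.8375
(2,0): Delta=0.0000 Bond=0.0000
(2,1): Delta=3.7854 Bond=-132.4263
(2,2): Delta=0.6114 Bond=39.4558
(3,0): Delta=0.0000 Bond=0.0000
(3,1): Delta=0.0000 Bond=0.0000
(3,2): Delta=4.3967 Bond=-173.8095
(3,3): Delta=0.0000 Bond=95.2381
V0=67.3958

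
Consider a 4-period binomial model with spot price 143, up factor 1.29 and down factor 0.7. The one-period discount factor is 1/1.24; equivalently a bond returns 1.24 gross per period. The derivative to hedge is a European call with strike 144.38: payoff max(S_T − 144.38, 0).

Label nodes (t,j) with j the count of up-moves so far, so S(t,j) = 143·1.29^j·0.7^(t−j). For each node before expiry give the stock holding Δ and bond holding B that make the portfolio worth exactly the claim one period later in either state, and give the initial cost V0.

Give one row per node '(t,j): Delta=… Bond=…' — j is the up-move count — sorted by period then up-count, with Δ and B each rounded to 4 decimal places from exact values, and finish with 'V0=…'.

(0,0): Delta=0.9566 Bond=-54.3567
(1,0): Delta=0.6504 Bond=-36.7515
(1,1): Delta=0.9720 Bond=-70.2403
(2,0): Delta=0.0000 Bond=0.0000
(2,1): Delta=0.6831 Bond=-49.7915
(2,2): Delta=0.9865 Bond=-90.5523
(3,0): Delta=0.0000 Bond=0.0000
(3,1): Delta=0.0000 Bond=0.0000
(3,2): Delta=0.7174 Bond=-67.4583
(3,3): Delta=1.0000 Bond=-116.4355
V0=82.4340

The replicating-portfolio and risk-neutral prices coincide; use p* = (1.24−0.7)/(1.29−0.7) = 0.9153 for the latter.
Terminal values V(4,·): V(4,0)=0.0000, V(4,1)=0.0000, V(4,2)=0.0000, V(4,3)=70.5036, V(4,4)=251.6197
  t=3,j=0: stock 49.0490 → up 63.2732 (V=0.0000), down 34.3343 (V=0.0000). Price 0.0000; hedge Δ=0.0000, bond B=0.0000.
  t=3,j=1: stock 90.3903 → up 116.6035 (V=0.0000), down 63.2732 (V=0.0000). Price 0.0000; hedge Δ=0.0000, bond B=0.0000.
  t=3,j=2: stock 166.5764 → up 214.8836 (V=70.5036), down 116.6035 (V=0.0000). Price 52.0393; hedge Δ=0.7174, bond B=-67.4583.
  t=3,j=3: stock 306.9765 → up 395.9997 (V=251.6197), down 214.8836 (V=70.5036). Price 190.5410; hedge Δ=1.0000, bond B=-116.4355.
  t=2,j=0: stock 70.0700 → up 90.3903 (V=0.0000), down 49.0490 (V=0.0000). Price 0.0000; hedge Δ=0.0000, bond B=0.0000.
  t=2,j=1: stock 129.1290 → up 166.5764 (V=52.0393), down 90.3903 (V=0.0000). Price 38.4106; hedge Δ=0.6831, bond B=-49.7915.
  t=2,j=2: stock 237.9663 → up 306.9765 (V=190.5410), down 166.5764 (V=52.0393). Price 144.1965; hedge Δ=0.9865, bond B=-90.5523.
  t=1,j=0: stock 100.1000 → up 129.1290 (V=38.4106), down 70.0700 (V=0.0000). Price 28.3512; hedge Δ=0.6504, bond B=-36.7515.
  t=1,j=1: stock 184.4700 → up 237.9663 (V=144.1965), down 129.1290 (V=38.4106). Price 109.0577; hedge Δ=0.9720, bond B=-70.2403.
  t=0,j=0: stock 143.0000 → up 184.4700 (V=109.0577), down 100.1000 (V=28.3512). Price 82.4340; hedge Δ=0.9566, bond B=-54.3567.
Check: Δ(0,0)·S0 + B(0,0) = 82.4340 = V0.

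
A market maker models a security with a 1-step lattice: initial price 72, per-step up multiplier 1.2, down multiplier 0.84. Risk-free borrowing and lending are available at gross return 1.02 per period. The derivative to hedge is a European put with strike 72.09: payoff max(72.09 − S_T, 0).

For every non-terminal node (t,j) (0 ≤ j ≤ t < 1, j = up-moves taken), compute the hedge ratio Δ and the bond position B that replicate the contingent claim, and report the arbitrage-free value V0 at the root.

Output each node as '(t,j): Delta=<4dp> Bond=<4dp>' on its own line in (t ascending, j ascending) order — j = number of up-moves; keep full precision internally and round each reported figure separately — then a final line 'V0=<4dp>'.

The replicating-portfolio and risk-neutral prices coincide; use p* = (1.02−0.84)/(1.2−0.84) = 0.5000 for the latter.
Terminal values V(1,·): V(1,0)=11.6100, V(1,1)=0.0000
  t=0,j=0: stock 72.0000 → up 86.4000 (V=0.0000), down 60.4800 (V=11.6100). Price 5.6912; hedge Δ=-0.4479, bond B=37.9412.
Root portfolio cost Δ·72+B reproduces V0=5.6912.

(0,0): Delta=-0.4479 Bond=37.9412
V0=5.6912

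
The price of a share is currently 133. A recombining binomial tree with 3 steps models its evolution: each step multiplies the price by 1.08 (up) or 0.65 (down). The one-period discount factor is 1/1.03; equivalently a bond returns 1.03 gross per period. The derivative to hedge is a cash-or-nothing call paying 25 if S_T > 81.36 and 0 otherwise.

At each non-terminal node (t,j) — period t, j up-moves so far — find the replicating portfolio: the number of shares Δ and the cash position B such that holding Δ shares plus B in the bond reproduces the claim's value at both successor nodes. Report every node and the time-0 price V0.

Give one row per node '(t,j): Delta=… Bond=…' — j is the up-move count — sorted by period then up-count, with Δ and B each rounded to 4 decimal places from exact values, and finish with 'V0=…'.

No-arbitrage ⇒ martingale measure with p* = (R−d)/(u−d) = 0.8837.
Payoff layer (t=3): V(3,0)=0.0000, V(3,1)=0.0000, V(3,2)=25.0000, V(3,3)=25.0000
  t=2,j=0: stock 56.1925 → up 60.6879 (V=0.0000), down 36.5251 (V=0.0000). Price 0.0000; hedge Δ=0.0000, bond B=0.0000.
  t=2,j=1: stock 93.3660 → up 100.8353 (V=25.0000), down 60.6879 (V=0.0000). Price 21.4495; hedge Δ=0.6227, bond B=-36.6900.
  t=2,j=2: stock 155.1312 → up 167.5417 (V=25.0000), down 100.8353 (V=25.0000). Price 24.2718; hedge Δ=0.0000, bond B=24.2718.
  t=1,j=0: stock 86.4500 → up 93.3660 (V=21.4495), down 56.1925 (V=0.0000). Price 18.4033; hedge Δ=0.5770, bond B=-31.4793.
  t=1,j=1: stock 143.6400 → up 155.1312 (V=24.2718), down 93.3660 (V=21.4495). Price 23.2463; hedge Δ=0.0457, bond B=16.6828.
  t=0,j=0: stock 133.0000 → up 143.6400 (V=23.2463), down 86.4500 (V=18.4033). Price 22.0225; hedge Δ=0.0847, bond B=10.7597.
The time-0 hedge costs 22.0225, which is the no-arbitrage price.

(0,0): Delta=0.0847 Bond=10.7597
(1,0): Delta=0.5770 Bond=-31.4793
(1,1): Delta=0.0457 Bond=16.6828
(2,0): Delta=0.0000 Bond=0.0000
(2,1): Delta=0.6227 Bond=-36.6900
(2,2): Delta=0.0000 Bond=24.2718
V0=22.0225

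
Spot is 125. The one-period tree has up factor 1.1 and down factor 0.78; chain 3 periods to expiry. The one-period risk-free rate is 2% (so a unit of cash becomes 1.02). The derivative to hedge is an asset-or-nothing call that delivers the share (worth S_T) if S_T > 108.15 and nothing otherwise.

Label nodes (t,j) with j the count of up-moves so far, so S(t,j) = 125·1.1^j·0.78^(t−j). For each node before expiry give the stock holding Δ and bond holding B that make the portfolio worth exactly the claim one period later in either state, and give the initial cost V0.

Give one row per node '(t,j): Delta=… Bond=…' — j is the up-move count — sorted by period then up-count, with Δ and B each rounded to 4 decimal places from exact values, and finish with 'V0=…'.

Since d<R<u, set p* = (R−d)/(u−d) = 0.7500; price each node as the discounted p*-expectation of its children.
Payoff layer (t=3): V(3,0)=0.0000, V(3,1)=0.0000, V(3,2)=117.9750, V(3,3)=166.3750
Node (2,0) S=76.0500: V=(p*·0.0000+(1−p*)·0.0000)/1.02=0.0000; Δ=(0.0000−0.0000)/(83.6550−59.3190)=0.0000; B=V−Δ·S=0.0000
Node (2,1) S=107.2500: V=(p*·117.9750+(1−p*)·0.0000)/1.02=86.7463; Δ=(117.9750−0.0000)/(117.9750−83.6550)=3.4375; B=V−Δ·S=-281.9256
Node (2,2) S=151.2500: V=(p*·166.3750+(1−p*)·117.9750)/1.02=151.2500; Δ=(166.3750−117.9750)/(166.3750−117.9750)=1.0000; B=V−Δ·S=0.0000
Node (1,0) S=97.5000: V=(p*·86.7463+(1−p*)·0.0000)/1.02=63.7841; Δ=(86.7463−0.0000)/(107.2500−76.0500)=2.7803; B=V−Δ·S=-207.2982
Node (1,1) S=137.5000: V=(p*·151.2500+(1−p*)·86.7463)/1.02=132.4746; Δ=(151.2500−86.7463)/(151.2500−107.2500)=1.4660; B=V−Δ·S=-69.0994
Node (0,0) S=125.0000: V=(p*·132.4746+(1−p*)·63.7841)/1.02=113.0411; Δ=(132.4746−63.7841)/(137.5000−97.5000)=1.7173; B=V−Δ·S=-101.6168
Each (Δ,B) replicates both successor values, so the strategy is self-financing and V0 is arbitrage-free.

(0,0): Delta=1.7173 Bond=-101.6168
(1,0): Delta=2.7803 Bond=-207.2982
(1,1): Delta=1.4660 Bond=-69.0994
(2,0): Delta=0.0000 Bond=0.0000
(2,1): Delta=3.4375 Bond=-281.9256
(2,2): Delta=1.0000 Bond=0.0000
V0=113.0411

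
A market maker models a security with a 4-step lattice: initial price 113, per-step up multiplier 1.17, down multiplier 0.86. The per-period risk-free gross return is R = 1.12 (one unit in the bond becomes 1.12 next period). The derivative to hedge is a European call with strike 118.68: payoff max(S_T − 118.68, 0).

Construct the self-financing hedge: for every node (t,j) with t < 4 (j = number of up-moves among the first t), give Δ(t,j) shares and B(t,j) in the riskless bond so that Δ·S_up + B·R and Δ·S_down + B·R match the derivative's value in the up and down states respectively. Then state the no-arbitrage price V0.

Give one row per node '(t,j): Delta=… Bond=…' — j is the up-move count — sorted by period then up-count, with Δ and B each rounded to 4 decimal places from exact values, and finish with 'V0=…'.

(0,0): Delta=0.9282 Bond=-66.6802
(1,0): Delta=0.6881 Bond=-51.3445
(1,1): Delta=0.9622 Bond=-79.1698
(2,0): Delta=0.0000 Bond=0.0000
(2,1): Delta=0.7853 Bond=-68.5646
(2,2): Delta=0.9872 Bond=-92.5366
(3,0): Delta=0.0000 Bond=0.0000
(3,1): Delta=0.0000 Bond=0.0000
(3,2): Delta=0.8963 Bond=-91.5602
(3,3): Delta=1.0000 Bond=-105.9643
V0=38.2088

No-arbitrage ⇒ martingale measure with p* = (R−d)/(u−d) = 0.8387.
Terminal values V(4,·): V(4,0)=0.0000, V(4,1)=0.0000, V(4,2)=0.0000, V(4,3)=36.9648, V(4,4)=93.0693
(3,0): S=71.8743. Δ = (V_up−V_dn)/(S_up−S_dn) = (0.0000−0.0000)/(84.0930−61.8119) = 0.0000. V = [p*·0.0000 + (1−p*)·0.0000]/1.12 = 0.0000. B = V − Δ·S = 0.0000.
(3,1): S=97.7825. Δ = (V_up−V_dn)/(S_up−S_dn) = (0.0000−0.0000)/(114.4055−84.0930) = 0.0000. V = [p*·0.0000 + (1−p*)·0.0000]/1.12 = 0.0000. B = V − Δ·S = 0.0000.
(3,2): S=133.0297. Δ = (V_up−V_dn)/(S_up−S_dn) = (36.9648−0.0000)/(155.6448−114.4055) = 0.8963. V = [p*·36.9648 + (1−p*)·0.0000]/1.12 = 27.6810. B = V − Δ·S = -91.5602.
(3,3): S=180.9823. Δ = (V_up−V_dn)/(S_up−S_dn) = (93.0693−36.9648)/(211.7493−155.6448) = 1.0000. V = [p*·93.0693 + (1−p*)·36.9648]/1.12 = 75.0180. B = V − Δ·S = -105.9643.
(2,0): S=83.5748. Δ = (V_up−V_dn)/(S_up−S_dn) = (0.0000−0.0000)/(97.7825−71.8743) = 0.0000. V = [p*·0.0000 + (1−p*)·0.0000]/1.12 = 0.0000. B = V − Δ·S = 0.0000.
(2,1): S=113.7006. Δ = (V_up−V_dn)/(S_up−S_dn) = (27.6810−0.0000)/(133.0297−97.7825) = 0.7853. V = [p*·27.6810 + (1−p*)·0.0000]/1.12 = 20.7288. B = V − Δ·S = -68.5646.
(2,2): S=154.6857. Δ = (V_up−V_dn)/(S_up−S_dn) = (75.0180−27.6810)/(180.9823−133.0297) = 0.9872. V = [p*·75.0180 + (1−p*)·27.6810]/1.12 = 60.1634. B = V − Δ·S = -92.5366.
(1,0): S=97.1800. Δ = (V_up−V_dn)/(S_up−S_dn) = (20.7288−0.0000)/(113.7006−83.5748) = 0.6881. V = [p*·20.7288 + (1−p*)·0.0000]/1.12 = 15.5228. B = V − Δ·S = -51.3445.
(1,1): S=132.2100. Δ = (V_up−V_dn)/(S_up−S_dn) = (60.1634−20.7288)/(154.6857−113.7006) = 0.9622. V = [p*·60.1634 + (1−p*)·20.7288]/1.12 = 48.0384. B = V − Δ·S = -79.1698.
(0,0): S=113.0000. Δ = (V_up−V_dn)/(S_up−S_dn) = (48.0384−15.5228)/(132.2100−97.1800) = 0.9282. V = [p*·48.0384 + (1−p*)·15.5228]/1.12 = 38.2088. B = V − Δ·S = -66.6802.
Check: Δ(0,0)·S0 + B(0,0) = 38.2088 = V0.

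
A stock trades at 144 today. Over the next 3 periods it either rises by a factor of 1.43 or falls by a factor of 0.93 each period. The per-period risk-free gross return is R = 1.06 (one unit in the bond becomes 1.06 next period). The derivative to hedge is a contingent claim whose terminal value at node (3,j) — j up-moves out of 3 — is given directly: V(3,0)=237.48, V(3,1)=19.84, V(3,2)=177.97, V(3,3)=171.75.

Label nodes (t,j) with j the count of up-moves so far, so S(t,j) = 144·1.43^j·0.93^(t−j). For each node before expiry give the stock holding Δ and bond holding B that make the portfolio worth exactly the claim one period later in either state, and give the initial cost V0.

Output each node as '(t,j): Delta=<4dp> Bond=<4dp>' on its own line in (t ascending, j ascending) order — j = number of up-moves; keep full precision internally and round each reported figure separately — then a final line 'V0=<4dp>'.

(0,0): Delta=-0.7262 Bond=217.4508
(1,0): Delta=-1.6898 Bond=359.5422
(1,1): Delta=1.0574 Bond=-136.7821
(2,0): Delta=-3.4949 Bond=605.9343
(2,1): Delta=1.6514 Bond=-258.7564
(2,2): Delta=-0.0422 Bond=178.8106
V0=112.8732

Under the risk-neutral measure, an up-move has probability p* = (R−d)/(u−d) = 0.2600 and values discount at R = 1.06.
Payoff layer (t=3): V(3,0)=237.4800, V(3,1)=19.8400, V(3,2)=177.9700, V(3,3)=171.7500
(2,0): S=124.5456. Δ = (V_up−V_dn)/(S_up−S_dn) = (19.8400−237.4800)/(178.1002−115.8274) = -3.4949. V = [p*·19.8400 + (1−p*)·237.4800]/1.06 = 170.6543. B = V − Δ·S = 605.9343.
(2,1): S=191.5056. Δ = (V_up−V_dn)/(S_up−S_dn) = (177.9700−19.8400)/(273.8530−178.1002) = 1.6514. V = [p*·177.9700 + (1−p*)·19.8400]/1.06 = 57.5036. B = V − Δ·S = -258.7564.
(2,2): S=294.4656. Δ = (V_up−V_dn)/(S_up−S_dn) = (171.7500−177.9700)/(421.0858−273.8530) = -0.0422. V = [p*·171.7500 + (1−p*)·177.9700]/1.06 = 166.3706. B = V − Δ·S = 178.8106.
(1,0): S=133.9200. Δ = (V_up−V_dn)/(S_up−S_dn) = (57.5036−170.6543)/(191.5056−124.5456) = -1.6898. V = [p*·57.5036 + (1−p*)·170.6543]/1.06 = 133.2407. B = V − Δ·S = 359.5422.
(1,1): S=205.9200. Δ = (V_up−V_dn)/(S_up−S_dn) = (166.3706−57.5036)/(294.4656−191.5056) = 1.0574. V = [p*·166.3706 + (1−p*)·57.5036]/1.06 = 80.9519. B = V − Δ·S = -136.7821.
(0,0): S=144.0000. Δ = (V_up−V_dn)/(S_up−S_dn) = (80.9519−133.2407)/(205.9200−133.9200) = -0.7262. V = [p*·80.9519 + (1−p*)·133.2407]/1.06 = 112.8732. B = V − Δ·S = 217.4508.
Root portfolio cost Δ·144+B reproduces V0=112.8732.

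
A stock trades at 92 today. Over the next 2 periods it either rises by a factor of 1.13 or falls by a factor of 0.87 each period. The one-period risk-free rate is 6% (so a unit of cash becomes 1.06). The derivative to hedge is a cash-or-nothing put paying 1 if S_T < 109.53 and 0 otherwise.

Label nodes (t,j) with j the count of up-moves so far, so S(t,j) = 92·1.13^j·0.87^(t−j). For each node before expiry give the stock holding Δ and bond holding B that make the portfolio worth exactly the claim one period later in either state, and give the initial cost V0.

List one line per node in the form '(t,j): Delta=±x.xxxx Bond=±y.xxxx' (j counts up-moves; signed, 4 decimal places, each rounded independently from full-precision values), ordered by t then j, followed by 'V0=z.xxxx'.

(0,0): Delta=-0.0288 Bond=3.0663
(1,0): Delta=0.0000 Bond=0.9434
(1,1): Delta=-0.0370 Bond=4.1001
V0=0.4147

No-arbitrage ⇒ martingale measure with p* = (R−d)/(u−d) = 0.7308.
Payoff layer (t=2): V(2,0)=1.0000, V(2,1)=1.0000, V(2,2)=0.0000
  t=1,j=0: stock 80.0400 → up 90.4452 (V=1.0000), down 69.6348 (V=1.0000). Price 0.9434; hedge Δ=0.0000, bond B=0.9434.
  t=1,j=1: stock 103.9600 → up 117.4748 (V=0.0000), down 90.4452 (V=1.0000). Price 0.2540; hedge Δ=-0.0370, bond B=4.1001.
  t=0,j=0: stock 92.0000 → up 103.9600 (V=0.2540), down 80.0400 (V=0.9434). Price 0.4147; hedge Δ=-0.0288, bond B=3.0663.
Root portfolio cost Δ·92+B reproduces V0=0.4147.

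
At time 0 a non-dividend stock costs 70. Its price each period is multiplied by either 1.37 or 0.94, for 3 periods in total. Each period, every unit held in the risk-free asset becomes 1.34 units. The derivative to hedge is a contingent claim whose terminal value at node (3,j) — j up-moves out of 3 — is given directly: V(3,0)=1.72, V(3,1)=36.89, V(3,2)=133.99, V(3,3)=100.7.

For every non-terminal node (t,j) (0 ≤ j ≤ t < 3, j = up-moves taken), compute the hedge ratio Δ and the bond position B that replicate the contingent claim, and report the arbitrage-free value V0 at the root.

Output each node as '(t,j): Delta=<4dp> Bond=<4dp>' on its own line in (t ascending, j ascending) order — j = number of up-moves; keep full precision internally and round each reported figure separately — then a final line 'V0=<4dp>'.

(0,0): Delta=-0.2966 Bond=64.7477
(1,0): Delta=2.4471 Bond=-93.7757
(1,1): Delta=-0.4378 Bond=100.3022
(2,0): Delta=1.3224 Bond=-56.0920
(2,1): Delta=2.5050 Bond=-130.8770
(2,2): Delta=-0.5893 Bond=154.3011
V0=43.9835

Since d<R<u, set p* = (R−d)/(u−d) = 0.9302; price each node as the discounted p*-expectation of its children.
Terminal values V(3,·): V(3,0)=1.7200, V(3,1)=36.8900, V(3,2)=133.9900, V(3,3)=100.7000
Node (2,0) S=61.8520: V=(p*·36.8900+(1−p*)·1.7200)/1.34=25.6987; Δ=(36.8900−1.7200)/(84.7372−58.1409)=1.3224; B=V−Δ·S=-56.0920
Node (2,1) S=90.1460: V=(p*·133.9900+(1−p*)·36.8900)/1.34=94.9370; Δ=(133.9900−36.8900)/(123.5000−84.7372)=2.5050; B=V−Δ·S=-130.8770
Node (2,2) S=131.3830: V=(p*·100.7000+(1−p*)·133.9900)/1.34=76.8825; Δ=(100.7000−133.9900)/(179.9947−123.5000)=-0.5893; B=V−Δ·S=154.3011
Node (1,0) S=65.8000: V=(p*·94.9370+(1−p*)·25.6987)/1.34=67.2436; Δ=(94.9370−25.6987)/(90.1460−61.8520)=2.4471; B=V−Δ·S=-93.7757
Node (1,1) S=95.9000: V=(p*·76.8825+(1−p*)·94.9370)/1.34=58.3150; Δ=(76.8825−94.9370)/(131.3830−90.1460)=-0.4378; B=V−Δ·S=100.3022
Node (0,0) S=70.0000: V=(p*·58.3150+(1−p*)·67.2436)/1.34=43.9835; Δ=(58.3150−67.2436)/(95.9000−65.8000)=-0.2966; B=V−Δ·S=64.7477
Self-financing check: at every node Δ·S+B equals the discounted successor values.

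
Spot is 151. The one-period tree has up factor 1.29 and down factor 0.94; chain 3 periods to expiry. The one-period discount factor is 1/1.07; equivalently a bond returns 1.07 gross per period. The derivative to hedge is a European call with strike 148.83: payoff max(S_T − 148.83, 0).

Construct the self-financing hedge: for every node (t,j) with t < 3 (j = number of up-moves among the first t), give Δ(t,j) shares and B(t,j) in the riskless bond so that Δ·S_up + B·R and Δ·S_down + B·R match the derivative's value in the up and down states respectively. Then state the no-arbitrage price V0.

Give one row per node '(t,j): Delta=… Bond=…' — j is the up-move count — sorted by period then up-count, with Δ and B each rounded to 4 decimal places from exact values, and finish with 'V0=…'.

(0,0): Delta=0.8471 Bond=-93.6595
(1,0): Delta=0.7232 Bond=-82.6195
(1,1): Delta=1.0000 Bond=-129.9939
(2,0): Delta=0.4987 Bond=-58.4493
(2,1): Delta=1.0000 Bond=-139.0935
(2,2): Delta=1.0000 Bond=-139.0935
V0=34.2566

No-arbitrage ⇒ martingale measure with p* = (R−d)/(u−d) = 0.3714.
Terminal values V(3,·): V(3,0)=0.0000, V(3,1)=23.2864, V(3,2)=87.3724, V(3,3)=175.3200
Node (2,0) S=133.4236: V=(p*·23.2864+(1−p*)·0.0000)/1.07=8.0834; Δ=(23.2864−0.0000)/(172.1164−125.4182)=0.4987; B=V−Δ·S=-58.4493
Node (2,1) S=183.1026: V=(p*·87.3724+(1−p*)·23.2864)/1.07=44.0091; Δ=(87.3724−23.2864)/(236.2024−172.1164)=1.0000; B=V−Δ·S=-139.0935
Node (2,2) S=251.2791: V=(p*·175.3200+(1−p*)·87.3724)/1.07=112.1856; Δ=(175.3200−87.3724)/(324.1500−236.2024)=1.0000; B=V−Δ·S=-139.0935
Node (1,0) S=141.9400: V=(p*·44.0091+(1−p*)·8.0834)/1.07=20.0255; Δ=(44.0091−8.0834)/(183.1026−133.4236)=0.7232; B=V−Δ·S=-82.6195
Node (1,1) S=194.7900: V=(p*·112.1856+(1−p*)·44.0091)/1.07=64.7961; Δ=(112.1856−44.0091)/(251.2791−183.1026)=1.0000; B=V−Δ·S=-129.9939
Node (0,0) S=151.0000: V=(p*·64.7961+(1−p*)·20.0255)/1.07=34.2566; Δ=(64.7961−20.0255)/(194.7900−141.9400)=0.8471; B=V−Δ·S=-93.6595
Self-financing check: at every node Δ·S+B equals the discounted successor values.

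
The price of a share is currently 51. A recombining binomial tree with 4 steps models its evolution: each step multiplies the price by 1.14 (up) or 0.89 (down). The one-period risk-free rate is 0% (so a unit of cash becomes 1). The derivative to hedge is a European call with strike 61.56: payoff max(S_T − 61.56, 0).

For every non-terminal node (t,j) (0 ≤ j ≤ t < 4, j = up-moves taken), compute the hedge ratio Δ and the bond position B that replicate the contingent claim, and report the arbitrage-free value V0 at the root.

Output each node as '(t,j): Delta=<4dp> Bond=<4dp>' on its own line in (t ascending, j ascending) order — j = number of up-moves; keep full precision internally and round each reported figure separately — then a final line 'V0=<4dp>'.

The replicating-portfolio and risk-neutral prices coincide; use p* = (1−0.89)/(1.14−0.89) = 0.4400 for the latter.
At expiry t=4: V(4,0)=0.0000, V(4,1)=0.0000, V(4,2)=0.0000, V(4,3)=5.6873, V(4,4)=24.5770
  t=3,j=0: stock 35.9534 → up 40.9869 (V=0.0000), down 31.9985 (V=0.0000). Price 0.0000; hedge Δ=0.0000, bond B=0.0000.
  t=3,j=1: stock 46.0527 → up 52.5001 (V=0.0000), down 40.9869 (V=0.0000). Price 0.0000; hedge Δ=0.0000, bond B=0.0000.
  t=3,j=2: stock 58.9888 → up 67.2473 (V=5.6873), down 52.5001 (V=0.0000). Price 2.5024; hedge Δ=0.3857, bond B=-20.2467.
  t=3,j=3: stock 75.5587 → up 86.1370 (V=24.5770), down 67.2473 (V=5.6873). Price 13.9987; hedge Δ=1.0000, bond B=-61.5600.
  t=2,j=0: stock 40.3971 → up 46.0527 (V=0.0000), down 35.9534 (V=0.0000). Price 0.0000; hedge Δ=0.0000, bond B=0.0000.
  t=2,j=1: stock 51.7446 → up 58.9888 (V=2.5024), down 46.0527 (V=0.0000). Price 1.1011; hedge Δ=0.1934, bond B=-8.9086.
  t=2,j=2: stock 66.2796 → up 75.5587 (V=13.9987), down 58.9888 (V=2.5024). Price 7.5608; hedge Δ=0.6938, bond B=-38.4246.
  t=1,j=0: stock 45.3900 → up 51.7446 (V=1.1011), down 40.3971 (V=0.0000). Price 0.4845; hedge Δ=0.0970, bond B=-3.9198.
  t=1,j=1: stock 58.1400 → up 66.2796 (V=7.5608), down 51.7446 (V=1.1011). Price 3.9433; hedge Δ=0.4444, bond B=-21.8956.
  t=0,j=0: stock 51.0000 → up 58.1400 (V=3.9433), down 45.3900 (V=0.4845). Price 2.0064; hedge Δ=0.2713, bond B=-11.8291.
Root portfolio cost Δ·51+B reproduces V0=2.0064.

(0,0): Delta=0.2713 Bond=-11.8291
(1,0): Delta=0.0970 Bond=-3.9198
(1,1): Delta=0.4444 Bond=-21.8956
(2,0): Delta=0.0000 Bond=0.0000
(2,1): Delta=0.1934 Bond=-8.9086
(2,2): Delta=0.6938 Bond=-38.4246
(3,0): Delta=0.0000 Bond=0.0000
(3,1): Delta=0.0000 Bond=0.0000
(3,2): Delta=0.3857 Bond=-20.2467
(3,3): Delta=1.0000 Bond=-61.5600
V0=2.0064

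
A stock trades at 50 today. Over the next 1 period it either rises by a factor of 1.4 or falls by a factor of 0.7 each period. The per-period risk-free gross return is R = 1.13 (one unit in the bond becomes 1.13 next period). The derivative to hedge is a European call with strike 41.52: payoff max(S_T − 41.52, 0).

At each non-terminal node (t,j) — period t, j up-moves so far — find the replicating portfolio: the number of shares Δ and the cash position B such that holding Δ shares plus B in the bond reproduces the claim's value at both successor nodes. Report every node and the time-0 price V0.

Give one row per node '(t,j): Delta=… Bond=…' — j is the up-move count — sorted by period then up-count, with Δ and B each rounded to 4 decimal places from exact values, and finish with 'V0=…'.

(0,0): Delta=0.8137 Bond=-25.2035
V0=15.4822

Risk-neutral probability p* = (R−d)/(u−d) = (1.13−0.7)/(1.4−0.7) = 0.6143.
At expiry t=1: V(1,0)=0.0000, V(1,1)=28.4800
Node (0,0) S=50.0000: V=(p*·28.4800+(1−p*)·0.0000)/1.13=15.4822; Δ=(28.4800−0.0000)/(70.0000−35.0000)=0.8137; B=V−Δ·S=-25.2035
Root portfolio cost Δ·50+B reproduces V0=15.4822.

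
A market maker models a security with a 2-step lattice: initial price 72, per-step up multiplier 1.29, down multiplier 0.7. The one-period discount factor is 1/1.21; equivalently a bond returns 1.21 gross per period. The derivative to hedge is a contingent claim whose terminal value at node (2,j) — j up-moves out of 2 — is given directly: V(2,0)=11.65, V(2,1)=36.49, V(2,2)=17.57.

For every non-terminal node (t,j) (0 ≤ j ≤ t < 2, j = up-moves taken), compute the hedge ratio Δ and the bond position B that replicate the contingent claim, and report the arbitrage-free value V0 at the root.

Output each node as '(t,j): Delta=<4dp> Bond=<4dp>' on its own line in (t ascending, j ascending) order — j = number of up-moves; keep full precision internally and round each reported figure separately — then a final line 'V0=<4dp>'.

(0,0): Delta=-0.2527 Bond=33.1463
(1,0): Delta=0.8354 Bond=-14.7283
(1,1): Delta=-0.3453 Bond=48.7086
V0=14.9555

Under the risk-neutral measure, an up-move has probability p* = (R−d)/(u−d) = 0.8644 and values discount at R = 1.21.
Terminal payoffs: V(2,0)=11.6500, V(2,1)=36.4900, V(2,2)=17.5700
  t=1,j=0: stock 50.4000 → up 65.0160 (V=36.4900), down 35.2800 (V=11.6500). Price 27.3734; hedge Δ=0.8354, bond B=-14.7283.
  t=1,j=1: stock 92.8800 → up 119.8152 (V=17.5700), down 65.0160 (V=36.4900). Price 16.6408; hedge Δ=-0.3453, bond B=48.7086.
  t=0,j=0: stock 72.0000 → up 92.8800 (V=16.6408), down 50.4000 (V=27.3734). Price 14.9555; hedge Δ=-0.2527, bond B=33.1463.
Each (Δ,B) replicates both successor values, so the strategy is self-financing and V0 is arbitrage-free.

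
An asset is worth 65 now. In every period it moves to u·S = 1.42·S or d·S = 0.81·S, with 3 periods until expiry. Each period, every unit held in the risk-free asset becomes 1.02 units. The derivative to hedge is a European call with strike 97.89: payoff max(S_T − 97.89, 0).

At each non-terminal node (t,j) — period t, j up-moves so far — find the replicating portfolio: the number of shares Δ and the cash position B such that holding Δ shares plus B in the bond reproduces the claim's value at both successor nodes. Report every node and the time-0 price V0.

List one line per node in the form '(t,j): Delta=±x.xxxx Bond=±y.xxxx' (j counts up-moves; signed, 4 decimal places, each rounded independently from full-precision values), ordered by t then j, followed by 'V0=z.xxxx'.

Risk-neutral probability p* = (R−d)/(u−d) = (1.02−0.81)/(1.42−0.81) = 0.3443.
Terminal values V(3,·): V(3,0)=0.0000, V(3,1)=0.0000, V(3,2)=8.2735, V(3,3)=88.2237
Node (2,0) S=42.6465: V=(p*·0.0000+(1−p*)·0.0000)/1.02=0.0000; Δ=(0.0000−0.0000)/(60.5580−34.5437)=0.0000; B=V−Δ·S=0.0000
Node (2,1) S=74.7630: V=(p*·8.2735+(1−p*)·0.0000)/1.02=2.7924; Δ=(8.2735−0.0000)/(106.1635−60.5580)=0.1814; B=V−Δ·S=-10.7707
Node (2,2) S=131.0660: V=(p*·88.2237+(1−p*)·8.2735)/1.02=35.0954; Δ=(88.2237−8.2735)/(186.1137−106.1635)=1.0000; B=V−Δ·S=-95.9706
Node (1,0) S=52.6500: V=(p*·2.7924+(1−p*)·0.0000)/1.02=0.9425; Δ=(2.7924−0.0000)/(74.7630−42.6465)=0.0869; B=V−Δ·S=-3.6352
Node (1,1) S=92.3000: V=(p*·35.0954+(1−p*)·2.7924)/1.02=13.6403; Δ=(35.0954−2.7924)/(131.0660−74.7630)=0.5737; B=V−Δ·S=-39.3155
Node (0,0) S=65.0000: V=(p*·13.6403+(1−p*)·0.9425)/1.02=5.2097; Δ=(13.6403−0.9425)/(92.3000−52.6500)=0.3202; B=V−Δ·S=-15.6065
Each (Δ,B) replicates both successor values, so the strategy is self-financing and V0 is arbitrage-free.

(0,0): Delta=0.3202 Bond=-15.6065
(1,0): Delta=0.0869 Bond=-3.6352
(1,1): Delta=0.5737 Bond=-39.3155
(2,0): Delta=0.0000 Bond=0.0000
(2,1): Delta=0.1814 Bond=-10.7707
(2,2): Delta=1.0000 Bond=-95.9706
V0=5.2097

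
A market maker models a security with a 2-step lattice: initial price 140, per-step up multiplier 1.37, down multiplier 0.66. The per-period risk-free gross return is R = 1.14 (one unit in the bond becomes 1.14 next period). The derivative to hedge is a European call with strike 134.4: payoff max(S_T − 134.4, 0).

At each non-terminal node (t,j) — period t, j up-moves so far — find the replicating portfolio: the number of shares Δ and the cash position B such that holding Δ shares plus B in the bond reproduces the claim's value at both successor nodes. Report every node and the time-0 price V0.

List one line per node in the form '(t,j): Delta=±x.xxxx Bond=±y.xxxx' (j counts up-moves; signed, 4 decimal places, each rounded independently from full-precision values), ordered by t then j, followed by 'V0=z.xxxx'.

The replicating-portfolio and risk-neutral prices coincide; use p* = (1.14−0.66)/(1.37−0.66) = 0.6761 for the latter.
Terminal values V(2,·): V(2,0)=0.0000, V(2,1)=0.0000, V(2,2)=128.3660
(1,0): S=92.4000. Δ = (V_up−V_dn)/(S_up−S_dn) = (0.0000−0.0000)/(126.5880−60.9840) = 0.0000. V = [p*·0.0000 + (1−p*)·0.0000]/1.14 = 0.0000. B = V − Δ·S = 0.0000.
(1,1): S=191.8000. Δ = (V_up−V_dn)/(S_up−S_dn) = (128.3660−0.0000)/(262.7660−126.5880) = 0.9426. V = [p*·128.3660 + (1−p*)·0.0000]/1.14 = 76.1251. B = V − Δ·S = -104.6721.
(0,0): S=140.0000. Δ = (V_up−V_dn)/(S_up−S_dn) = (76.1251−0.0000)/(191.8000−92.4000) = 0.7658. V = [p*·76.1251 + (1−p*)·0.0000]/1.14 = 45.1446. B = V − Δ·S = -62.0739.
Root portfolio cost Δ·140+B reproduces V0=45.1446.

(0,0): Delta=0.7658 Bond=-62.0739
(1,0): Delta=0.0000 Bond=0.0000
(1,1): Delta=0.9426 Bond=-104.6721
V0=45.1446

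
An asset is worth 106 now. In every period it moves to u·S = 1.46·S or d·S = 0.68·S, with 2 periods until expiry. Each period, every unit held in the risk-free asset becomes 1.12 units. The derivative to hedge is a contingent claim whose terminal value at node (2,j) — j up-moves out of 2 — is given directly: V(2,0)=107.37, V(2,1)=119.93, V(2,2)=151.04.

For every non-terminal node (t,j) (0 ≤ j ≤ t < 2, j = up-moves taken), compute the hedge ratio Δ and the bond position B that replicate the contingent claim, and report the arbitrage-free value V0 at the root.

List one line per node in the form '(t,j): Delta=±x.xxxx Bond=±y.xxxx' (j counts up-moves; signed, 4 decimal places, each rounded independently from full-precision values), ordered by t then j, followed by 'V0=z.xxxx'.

(0,0): Delta=0.2486 Bond=75.2414
(1,0): Delta=0.2234 Bond=86.0895
(1,1): Delta=0.2577 Bond=82.8647
V0=101.5968

Under the risk-neutral measure, an up-move has probability p* = (R−d)/(u−d) = 0.5641 and values discount at R = 1.12.
At expiry t=2: V(2,0)=107.3700, V(2,1)=119.9300, V(2,2)=151.0400
  t=1,j=0: stock 72.0800 → up 105.2368 (V=119.9300), down 49.0144 (V=107.3700). Price 102.1921; hedge Δ=0.2234, bond B=86.0895.
  t=1,j=1: stock 154.7600 → up 225.9496 (V=151.0400), down 105.2368 (V=119.9300). Price 122.7493; hedge Δ=0.2577, bond B=82.8647.
  t=0,j=0: stock 106.0000 → up 154.7600 (V=122.7493), down 72.0800 (V=102.1921). Price 101.5968; hedge Δ=0.2486, bond B=75.2414.
Each (Δ,B) replicates both successor values, so the strategy is self-financing and V0 is arbitrage-free.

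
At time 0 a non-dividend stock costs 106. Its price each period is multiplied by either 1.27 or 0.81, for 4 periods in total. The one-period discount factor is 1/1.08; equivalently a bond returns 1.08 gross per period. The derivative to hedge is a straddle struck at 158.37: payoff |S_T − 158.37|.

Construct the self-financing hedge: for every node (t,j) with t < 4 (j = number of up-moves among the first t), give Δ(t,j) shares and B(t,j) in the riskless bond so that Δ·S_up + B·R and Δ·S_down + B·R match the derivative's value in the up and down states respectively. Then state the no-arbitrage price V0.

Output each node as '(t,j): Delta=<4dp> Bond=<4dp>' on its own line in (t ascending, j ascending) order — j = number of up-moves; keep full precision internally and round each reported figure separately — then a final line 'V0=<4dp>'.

Risk-neutral probability p* = (R−d)/(u−d) = (1.08−0.81)/(1.27−0.81) = 0.5870.
Terminal values V(4,·): V(4,0)=112.7405, V(4,1)=86.8274, V(4,2)=46.1983, V(4,3)=17.5042, V(4,4)=117.3833
Node (3,0) S=56.3327: V=(p*·86.8274+(1−p*)·112.7405)/1.08=90.3061; Δ=(86.8274−112.7405)/(71.5426−45.6295)=-1.0000; B=V−Δ·S=146.6389
Node (3,1) S=88.3242: V=(p*·46.1983+(1−p*)·86.8274)/1.08=58.3147; Δ=(46.1983−86.8274)/(112.1717−71.5426)=-1.0000; B=V−Δ·S=146.6389
Node (3,2) S=138.4836: V=(p*·17.5042+(1−p*)·46.1983)/1.08=27.1816; Δ=(17.5042−46.1983)/(175.8742−112.1717)=-0.4504; B=V−Δ·S=89.5601
Node (3,3) S=217.1286: V=(p*·117.3833+(1−p*)·17.5042)/1.08=70.4897; Δ=(117.3833−17.5042)/(275.7533−175.8742)=1.0000; B=V−Δ·S=-146.6389
Node (2,0) S=69.5466: V=(p*·58.3147+(1−p*)·90.3061)/1.08=66.2301; Δ=(58.3147−90.3061)/(88.3242−56.3327)=-1.0000; B=V−Δ·S=135.7767
Node (2,1) S=109.0422: V=(p*·27.1816+(1−p*)·58.3147)/1.08=37.0749; Δ=(27.1816−58.3147)/(138.4836−88.3242)=-0.6207; B=V−Δ·S=104.7557
Node (2,2) S=170.9674: V=(p*·70.4897+(1−p*)·27.1816)/1.08=48.7051; Δ=(70.4897−27.1816)/(217.1286−138.4836)=0.5507; B=V−Δ·S=-45.4430
Node (1,0) S=85.8600: V=(p*·37.0749+(1−p*)·66.2301)/1.08=45.4790; Δ=(37.0749−66.2301)/(109.0422−69.5466)=-0.7382; B=V−Δ·S=108.8599
Node (1,1) S=134.6200: V=(p*·48.7051+(1−p*)·37.0749)/1.08=40.6494; Δ=(48.7051−37.0749)/(170.9674−109.0422)=0.1878; B=V−Δ·S=15.3663
Node (0,0) S=106.0000: V=(p*·40.6494+(1−p*)·45.4790)/1.08=39.4854; Δ=(40.6494−45.4790)/(134.6200−85.8600)=-0.0990; B=V−Δ·S=49.9845
Each (Δ,B) replicates both successor values, so the strategy is self-financing and V0 is arbitrage-free.

(0,0): Delta=-0.0990 Bond=49.9845
(1,0): Delta=-0.7382 Bond=108.8599
(1,1): Delta=0.1878 Bond=15.3663
(2,0): Delta=-1.0000 Bond=135.7767
(2,1): Delta=-0.6207 Bond=104.7557
(2,2): Delta=0.5507 Bond=-45.4430
(3,0): Delta=-1.0000 Bond=146.6389
(3,1): Delta=-1.0000 Bond=146.6389
(3,2): Delta=-0.4504 Bond=89.5601
(3,3): Delta=1.0000 Bond=-146.6389
V0=39.4854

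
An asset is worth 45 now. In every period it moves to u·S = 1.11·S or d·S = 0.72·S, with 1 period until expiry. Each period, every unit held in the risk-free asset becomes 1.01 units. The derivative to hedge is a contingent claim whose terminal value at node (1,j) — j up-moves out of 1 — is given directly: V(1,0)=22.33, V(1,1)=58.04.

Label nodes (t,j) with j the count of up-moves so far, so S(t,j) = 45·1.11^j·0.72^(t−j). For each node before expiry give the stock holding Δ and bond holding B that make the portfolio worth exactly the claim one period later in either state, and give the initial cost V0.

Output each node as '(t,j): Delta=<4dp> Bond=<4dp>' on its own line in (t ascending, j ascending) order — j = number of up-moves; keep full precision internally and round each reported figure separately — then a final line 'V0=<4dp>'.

Under the risk-neutral measure, an up-move has probability p* = (R−d)/(u−d) = 0.7436 and values discount at R = 1.01.
Terminal payoffs: V(1,0)=22.3300, V(1,1)=58.0400
  t=0,j=0: stock 45.0000 → up 49.9500 (V=58.0400), down 32.4000 (V=22.3300). Price 48.3996; hedge Δ=2.0348, bond B=-43.1645.
The time-0 hedge costs 48.3996, which is the no-arbitrage price.

(0,0): Delta=2.0348 Bond=-43.1645
V0=48.3996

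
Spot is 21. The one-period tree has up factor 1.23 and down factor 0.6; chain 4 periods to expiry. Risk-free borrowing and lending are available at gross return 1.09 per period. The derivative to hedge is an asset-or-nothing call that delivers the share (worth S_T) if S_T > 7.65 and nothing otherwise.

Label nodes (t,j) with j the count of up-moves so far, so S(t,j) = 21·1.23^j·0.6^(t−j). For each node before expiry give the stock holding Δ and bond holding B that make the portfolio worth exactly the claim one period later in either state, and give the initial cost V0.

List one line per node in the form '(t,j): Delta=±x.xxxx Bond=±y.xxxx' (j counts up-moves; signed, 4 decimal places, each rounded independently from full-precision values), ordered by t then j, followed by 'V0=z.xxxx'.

The replicating-portfolio and risk-neutral prices coincide; use p* = (1.09−0.6)/(1.23−0.6) = 0.7778 for the latter.
Terminal values V(4,·): V(4,0)=0.0000, V(4,1)=0.0000, V(4,2)=11.4375, V(4,3)=23.4469, V(4,4)=48.0662
  t=3,j=0: stock 4.5360 → up 5.5793 (V=0.0000), down 2.7216 (V=0.0000). Price 0.0000; hedge Δ=0.0000, bond B=0.0000.
  t=3,j=1: stock 9.2988 → up 11.4375 (V=11.4375), down 5.5793 (V=0.0000). Price 8.1613; hedge Δ=1.9524, bond B=-9.9935.
  t=3,j=2: stock 19.0625 → up 23.4469 (V=23.4469), down 11.4375 (V=11.4375). Price 19.0625; hedge Δ=1.0000, bond B=0.0000.
  t=3,j=3: stock 39.0782 → up 48.0662 (V=48.0662), down 23.4469 (V=23.4469). Price 39.0782; hedge Δ=1.0000, bond B=0.0000.
  t=2,j=0: stock 7.5600 → up 9.2988 (V=8.1613), down 4.5360 (V=0.0000). Price 5.8236; hedge Δ=1.7136, bond B=-7.1309.
  t=2,j=1: stock 15.4980 → up 19.0625 (V=19.0625), down 9.2988 (V=8.1613). Price 15.2661; hedge Δ=1.1165, bond B=-2.0374.
  t=2,j=2: stock 31.7709 → up 39.0782 (V=39.0782), down 19.0625 (V=19.0625). Price 31.7709; hedge Δ=1.0000, bond B=0.0000.
  t=1,j=0: stock 12.6000 → up 15.4980 (V=15.2661), down 7.5600 (V=5.8236). Price 12.0805; hedge Δ=1.1895, bond B=-2.9076.
  t=1,j=1: stock 25.8300 → up 31.7709 (V=31.7709), down 15.4980 (V=15.2661). Price 25.7827; hedge Δ=1.0143, bond B=-0.4154.
  t=0,j=0: stock 21.0000 → up 25.8300 (V=25.7827), down 12.6000 (V=12.0805). Price 20.8604; hedge Δ=1.0357, bond B=-0.8892.
Self-financing check: at every node Δ·S+B equals the discounted successor values.

(0,0): Delta=1.0357 Bond=-0.8892
(1,0): Delta=1.1895 Bond=-2.9076
(1,1): Delta=1.0143 Bond=-0.4154
(2,0): Delta=1.7136 Bond=-7.1309
(2,1): Delta=1.1165 Bond=-2.0374
(2,2): Delta=1.0000 Bond=0.0000
(3,0): Delta=0.0000 Bond=0.0000
(3,1): Delta=1.9524 Bond=-9.9935
(3,2): Delta=1.0000 Bond=0.0000
(3,3): Delta=1.0000 Bond=0.0000
V0=20.8604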